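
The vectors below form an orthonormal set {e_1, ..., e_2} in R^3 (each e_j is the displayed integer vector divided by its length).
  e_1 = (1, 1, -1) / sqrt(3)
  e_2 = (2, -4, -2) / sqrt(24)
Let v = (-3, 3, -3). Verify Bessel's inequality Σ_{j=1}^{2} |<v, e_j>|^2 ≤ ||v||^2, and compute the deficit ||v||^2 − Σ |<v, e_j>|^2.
Σ |<v, e_j>|^2 = 9; ||v||^2 = 27; deficit = 18

Write each e_j = u_j / sqrt(<u_j, u_j>) where u_j is the displayed integer vector. Then <v, e_j> = <v, u_j> / sqrt(<u_j, u_j>), so |<v, e_j>|^2 = <v, u_j>^2 / <u_j, u_j>.
Coefficients: <v, e_1> = 3/sqrt(3), <v, e_2> = -12/sqrt(24).
Square and sum: Σ |<v, e_j>|^2 = 9.
Compute ||v||^2 = v·v = 27.
Deficit = 27 − 9 = 18 ≥ 0, confirming Bessel's inequality. (The deficit equals ||v − Σ <v,e_j> e_j||^2, the squared distance from v to span{e_j}.)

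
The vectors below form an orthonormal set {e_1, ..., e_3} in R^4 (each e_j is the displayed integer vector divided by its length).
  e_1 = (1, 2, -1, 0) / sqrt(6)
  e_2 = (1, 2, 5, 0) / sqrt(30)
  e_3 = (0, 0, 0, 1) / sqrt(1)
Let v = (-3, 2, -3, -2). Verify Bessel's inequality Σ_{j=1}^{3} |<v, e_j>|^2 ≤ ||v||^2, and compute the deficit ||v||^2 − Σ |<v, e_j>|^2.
Σ |<v, e_j>|^2 = 66/5; ||v||^2 = 26; deficit = 64/5

Write each e_j = u_j / sqrt(<u_j, u_j>) where u_j is the displayed integer vector. Then <v, e_j> = <v, u_j> / sqrt(<u_j, u_j>), so |<v, e_j>|^2 = <v, u_j>^2 / <u_j, u_j>.
Coefficients: <v, e_1> = 4/sqrt(6), <v, e_2> = -14/sqrt(30), <v, e_3> = -2/sqrt(1).
Square and sum: Σ |<v, e_j>|^2 = 66/5.
Compute ||v||^2 = v·v = 26.
Deficit = 26 − 66/5 = 64/5 ≥ 0, confirming Bessel's inequality. (The deficit equals ||v − Σ <v,e_j> e_j||^2, the squared distance from v to span{e_j}.)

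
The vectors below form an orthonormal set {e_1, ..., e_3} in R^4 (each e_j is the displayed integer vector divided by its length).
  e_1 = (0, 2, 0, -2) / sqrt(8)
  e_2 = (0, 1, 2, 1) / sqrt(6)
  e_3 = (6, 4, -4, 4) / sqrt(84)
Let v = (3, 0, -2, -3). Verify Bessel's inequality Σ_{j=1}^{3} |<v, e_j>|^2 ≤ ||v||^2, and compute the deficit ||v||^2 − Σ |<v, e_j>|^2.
Σ |<v, e_j>|^2 = 15; ||v||^2 = 22; deficit = 7

Write each e_j = u_j / sqrt(<u_j, u_j>) where u_j is the displayed integer vector. Then <v, e_j> = <v, u_j> / sqrt(<u_j, u_j>), so |<v, e_j>|^2 = <v, u_j>^2 / <u_j, u_j>.
Coefficients: <v, e_1> = 6/sqrt(8), <v, e_2> = -7/sqrt(6), <v, e_3> = 14/sqrt(84).
Square and sum: Σ |<v, e_j>|^2 = 15.
Compute ||v||^2 = v·v = 22.
Deficit = 22 − 15 = 7 ≥ 0, confirming Bessel's inequality. (The deficit equals ||v − Σ <v,e_j> e_j||^2, the squared distance from v to span{e_j}.)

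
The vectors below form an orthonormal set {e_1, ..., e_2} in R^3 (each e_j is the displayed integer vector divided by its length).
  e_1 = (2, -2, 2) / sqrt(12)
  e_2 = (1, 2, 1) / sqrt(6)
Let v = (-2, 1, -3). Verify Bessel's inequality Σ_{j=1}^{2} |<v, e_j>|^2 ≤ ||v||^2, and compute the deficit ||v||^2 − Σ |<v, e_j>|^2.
Σ |<v, e_j>|^2 = 27/2; ||v||^2 = 14; deficit = 1/2

Write each e_j = u_j / sqrt(<u_j, u_j>) where u_j is the displayed integer vector. Then <v, e_j> = <v, u_j> / sqrt(<u_j, u_j>), so |<v, e_j>|^2 = <v, u_j>^2 / <u_j, u_j>.
Coefficients: <v, e_1> = -12/sqrt(12), <v, e_2> = -3/sqrt(6).
Square and sum: Σ |<v, e_j>|^2 = 27/2.
Compute ||v||^2 = v·v = 14.
Deficit = 14 − 27/2 = 1/2 ≥ 0, confirming Bessel's inequality. (The deficit equals ||v − Σ <v,e_j> e_j||^2, the squared distance from v to span{e_j}.)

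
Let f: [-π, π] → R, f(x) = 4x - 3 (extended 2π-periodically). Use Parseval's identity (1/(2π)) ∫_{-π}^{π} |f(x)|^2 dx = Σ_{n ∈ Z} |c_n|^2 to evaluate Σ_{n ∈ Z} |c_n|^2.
Σ |c_n|^2 = 16π^2/3 + 9

Expand and integrate term by term over [-π, π]:
  ∫ (4x)^2 dx = 16·(2π^3/3); ∫ 2·4·(-3)·x dx = 0 (odd integrand); ∫ (-3)^2 dx = 9·2π.
So (1/(2π)) ∫_{-π}^{π} (4x - 3)^2 dx = 16π^2/3 + 9 = 16π^2/3 + 9.
Parseval ⇒ Σ |c_n|^2 = 16π^2/3 + 9.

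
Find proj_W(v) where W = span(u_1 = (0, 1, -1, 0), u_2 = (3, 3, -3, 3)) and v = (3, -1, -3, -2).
proj_W(v) = (1/2, 1, -1, 1/2)

Set up U = [u_1 | ... | u_2] ∈ R^(4×2). The projector onto W = col(U) is P = U (U^T U)^(-1) U^T.
Compute U^T U =
  [2, 6]
  [6, 36],
and U^T v = (2, 9).
Solve U^T U · c = U^T v for the coefficients: c = (1/2, 1/6). The projection is proj_W(v) = U c.
Check: (v - proj_W(v)) · u_1 = 0  (should be 0).
Check: (v - proj_W(v)) · u_2 = 0  (should be 0).
Result: proj_W(v) = (1/2, 1, -1, 1/2).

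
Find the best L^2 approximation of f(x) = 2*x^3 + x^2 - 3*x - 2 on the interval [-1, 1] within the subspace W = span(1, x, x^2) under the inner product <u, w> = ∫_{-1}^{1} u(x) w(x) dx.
g(x) = x^2 - 9*x/5 - 2

The best approximation g ∈ W is the orthogonal projection of f onto W. Writing g = a_0 + a_1 x + a_2 x^2, the coefficients solve the normal equations G · a = b where
  G_{ij} = <φ_i, φ_j> and b_i = <f, φ_i>, with φ_0 = 1, φ_1 = x, φ_2 = x^2.
G =
  [2, 0, 2/3]
  [0, 2/3, 0]
  [2/3, 0, 2/5],
b = (-10/3, -6/5, -14/15).
Solving gives a_0 = -2, a_1 = -9/5, a_2 = 1, so
  g(x) = x^2 - 9*x/5 - 2.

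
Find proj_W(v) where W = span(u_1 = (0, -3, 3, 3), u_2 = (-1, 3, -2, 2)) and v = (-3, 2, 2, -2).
proj_W(v) = (1/15, 8/15, -3/5, -13/15)

Set up U = [u_1 | ... | u_2] ∈ R^(4×2). The projector onto W = col(U) is P = U (U^T U)^(-1) U^T.
Compute U^T U =
  [27, -9]
  [-9, 18],
and U^T v = (-6, 1).
Solve U^T U · c = U^T v for the coefficients: c = (-11/45, -1/15). The projection is proj_W(v) = U c.
Check: (v - proj_W(v)) · u_1 = 0  (should be 0).
Check: (v - proj_W(v)) · u_2 = 0  (should be 0).
Result: proj_W(v) = (1/15, 8/15, -3/5, -13/15).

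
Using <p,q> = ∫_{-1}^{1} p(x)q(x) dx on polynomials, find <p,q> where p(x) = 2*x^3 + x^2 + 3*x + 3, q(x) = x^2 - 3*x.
<p,q> = -6

Expand the product: p(x)·q(x) = 2*x^5 - 5*x^4 - 6*x^2 - 9*x.
∫_{-1}^{1} of each monomial x^k gives [2/(k+1) if k even, 0 if k odd]. Integrating term-by-term (or equivalently evaluating the antiderivative F(x) = x^6/3 - x^5 - 2*x^3 - 9*x^2/2 at the endpoints):
  F(1) − F(−1) = -43/6 − (-7/6) = -6.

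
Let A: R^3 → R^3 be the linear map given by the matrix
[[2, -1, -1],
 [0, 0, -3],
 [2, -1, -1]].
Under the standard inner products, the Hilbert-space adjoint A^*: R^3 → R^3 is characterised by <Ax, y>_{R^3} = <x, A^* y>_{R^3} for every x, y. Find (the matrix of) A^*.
A^* = A^T =
[[2, 0, 2],
 [-1, 0, -1],
 [-1, -3, -1]]

For real matrices with standard dot products, the defining identity <Ax, y> = <x, A^* y> gives (Ax)^T y = x^T (A^*) y, i.e. x^T A^T y = x^T (A^*) y. Since this holds for all x, y, we must have A^* = A^T. Therefore
A^* =
[[2, 0, 2],
 [-1, 0, -1],
 [-1, -3, -1]].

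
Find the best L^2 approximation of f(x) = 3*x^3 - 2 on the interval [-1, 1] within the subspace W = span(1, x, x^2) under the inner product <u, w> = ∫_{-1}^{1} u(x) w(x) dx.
g(x) = 9*x/5 - 2

The best approximation g ∈ W is the orthogonal projection of f onto W. Writing g = a_0 + a_1 x + a_2 x^2, the coefficients solve the normal equations G · a = b where
  G_{ij} = <φ_i, φ_j> and b_i = <f, φ_i>, with φ_0 = 1, φ_1 = x, φ_2 = x^2.
G =
  [2, 0, 2/3]
  [0, 2/3, 0]
  [2/3, 0, 2/5],
b = (-4, 6/5, -4/3).
Solving gives a_0 = -2, a_1 = 9/5, a_2 = 0, so
  g(x) = 9*x/5 - 2.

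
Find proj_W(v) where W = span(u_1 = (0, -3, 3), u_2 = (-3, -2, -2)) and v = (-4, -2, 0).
proj_W(v) = (-48/17, -49/17, -15/17)

Set up U = [u_1 | ... | u_2] ∈ R^(3×2). The projector onto W = col(U) is P = U (U^T U)^(-1) U^T.
Compute U^T U =
  [18, 0]
  [0, 17],
and U^T v = (6, 16).
Solve U^T U · c = U^T v for the coefficients: c = (1/3, 16/17). The projection is proj_W(v) = U c.
Check: (v - proj_W(v)) · u_1 = 0  (should be 0).
Check: (v - proj_W(v)) · u_2 = 0  (should be 0).
Result: proj_W(v) = (-48/17, -49/17, -15/17).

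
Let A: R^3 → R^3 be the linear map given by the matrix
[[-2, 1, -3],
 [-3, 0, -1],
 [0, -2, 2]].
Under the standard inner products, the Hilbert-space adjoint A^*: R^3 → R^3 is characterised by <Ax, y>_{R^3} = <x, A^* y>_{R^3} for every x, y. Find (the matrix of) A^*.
A^* = A^T =
[[-2, -3, 0],
 [1, 0, -2],
 [-3, -1, 2]]

For real matrices with standard dot products, the defining identity <Ax, y> = <x, A^* y> gives (Ax)^T y = x^T (A^*) y, i.e. x^T A^T y = x^T (A^*) y. Since this holds for all x, y, we must have A^* = A^T. Therefore
A^* =
[[-2, -3, 0],
 [1, 0, -2],
 [-3, -1, 2]].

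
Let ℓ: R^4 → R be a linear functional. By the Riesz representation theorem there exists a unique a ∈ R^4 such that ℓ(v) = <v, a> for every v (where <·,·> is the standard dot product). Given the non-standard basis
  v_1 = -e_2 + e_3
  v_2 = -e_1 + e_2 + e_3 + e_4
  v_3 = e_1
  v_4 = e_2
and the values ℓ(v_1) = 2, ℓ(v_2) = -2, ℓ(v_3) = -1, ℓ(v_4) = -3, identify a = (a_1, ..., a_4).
a = (-1, -3, -1, 1)

Write a = (a_1, ..., a_4) in the standard basis. For each basis vector v_i, ℓ(v_i) = <v_i, a> is a linear equation in the a_j's. Collect the n equations into a matrix system V a = ℓ, where row i of V is v_i (expressed in the standard basis). Since V is invertible (lower-triangular with 1s on the diagonal, up to permutation), solve by back-substitution:
  V =
[[0, -1, 1, 0],
 [-1, 1, 1, 1],
 [1, 0, 0, 0],
 [0, 1, 0, 0]]
  V a = (2, -2, -1, -3)
Solving gives a = (-1, -3, -1, 1).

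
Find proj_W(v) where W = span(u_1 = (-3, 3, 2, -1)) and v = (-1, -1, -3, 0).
proj_W(v) = (18/23, -18/23, -12/23, 6/23)

Set up U = [u_1 | ... | u_1] ∈ R^(4×1). The projector onto W = col(U) is P = U (U^T U)^(-1) U^T.
Compute U^T U =
  [23],
and U^T v = (-6).
Solve U^T U · c = U^T v for the coefficients: c = (-6/23). The projection is proj_W(v) = U c.
Check: (v - proj_W(v)) · u_1 = 0  (should be 0).
Result: proj_W(v) = (18/23, -18/23, -12/23, 6/23).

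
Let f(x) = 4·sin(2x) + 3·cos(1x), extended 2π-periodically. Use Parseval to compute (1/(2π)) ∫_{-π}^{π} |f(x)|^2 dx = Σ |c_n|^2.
Σ |c_n|^2 = 25/2

Expand |f|^2 and use orthogonality of {sin(nx), cos(mx)} on [-π, π]:
  ∫_{-π}^{π} sin(nx)^2 dx = π, ∫ cos(mx)^2 dx = π, and cross terms integrate to 0.
So ∫_{-π}^{π} f(x)^2 dx = 4^2 · π + 3^2 · π = (16 + 9)π.
Divide by 2π: (16 + 9)/2 = 25/2.
By Parseval, this equals Σ |c_n|^2.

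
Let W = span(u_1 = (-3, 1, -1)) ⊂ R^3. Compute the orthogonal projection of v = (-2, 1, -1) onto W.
proj_W(v) = (-24/11, 8/11, -8/11)

Set up U = [u_1 | ... | u_1] ∈ R^(3×1). The projector onto W = col(U) is P = U (U^T U)^(-1) U^T.
Compute U^T U =
  [11],
and U^T v = (8).
Solve U^T U · c = U^T v for the coefficients: c = (8/11). The projection is proj_W(v) = U c.
Check: (v - proj_W(v)) · u_1 = 0  (should be 0).
Result: proj_W(v) = (-24/11, 8/11, -8/11).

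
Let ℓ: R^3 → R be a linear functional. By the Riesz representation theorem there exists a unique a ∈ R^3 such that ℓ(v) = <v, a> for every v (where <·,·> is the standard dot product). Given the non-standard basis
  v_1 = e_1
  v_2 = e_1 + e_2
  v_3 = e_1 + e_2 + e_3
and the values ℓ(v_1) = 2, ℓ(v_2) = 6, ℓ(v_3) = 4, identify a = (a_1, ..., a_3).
a = (2, 4, -2)

Write a = (a_1, ..., a_3) in the standard basis. For each basis vector v_i, ℓ(v_i) = <v_i, a> is a linear equation in the a_j's. Collect the n equations into a matrix system V a = ℓ, where row i of V is v_i (expressed in the standard basis). Since V is invertible (lower-triangular with 1s on the diagonal, up to permutation), solve by back-substitution:
  V =
[[1, 0, 0],
 [1, 1, 0],
 [1, 1, 1]]
  V a = (2, 6, 4)
Solving gives a = (2, 4, -2).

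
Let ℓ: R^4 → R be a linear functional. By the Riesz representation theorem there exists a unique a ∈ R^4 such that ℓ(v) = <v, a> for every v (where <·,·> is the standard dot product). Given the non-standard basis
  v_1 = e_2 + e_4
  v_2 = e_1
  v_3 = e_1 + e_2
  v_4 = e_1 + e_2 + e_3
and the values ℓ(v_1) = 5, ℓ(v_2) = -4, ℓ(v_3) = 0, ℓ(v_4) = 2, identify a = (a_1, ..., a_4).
a = (-4, 4, 2, 1)

Write a = (a_1, ..., a_4) in the standard basis. For each basis vector v_i, ℓ(v_i) = <v_i, a> is a linear equation in the a_j's. Collect the n equations into a matrix system V a = ℓ, where row i of V is v_i (expressed in the standard basis). Since V is invertible (lower-triangular with 1s on the diagonal, up to permutation), solve by back-substitution:
  V =
[[0, 1, 0, 1],
 [1, 0, 0, 0],
 [1, 1, 0, 0],
 [1, 1, 1, 0]]
  V a = (5, -4, 0, 2)
Solving gives a = (-4, 4, 2, 1).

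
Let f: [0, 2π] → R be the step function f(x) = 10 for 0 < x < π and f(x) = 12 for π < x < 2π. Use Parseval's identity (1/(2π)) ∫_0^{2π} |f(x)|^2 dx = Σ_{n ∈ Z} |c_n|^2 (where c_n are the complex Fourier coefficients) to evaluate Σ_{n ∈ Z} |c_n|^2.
Σ |c_n|^2 = 122

Parseval equates the L^2 energy of f (normalised by 1/(2π)) with the ℓ^2 sum of its Fourier coefficients: (1/(2π)) ∫_0^{2π} |f|^2 = Σ |c_n|^2.
Compute the left side: (1/(2π)) [∫_0^π 10^2 dx + ∫_π^{2π} 12^2 dx] = (1/(2π)) · (100π + 144π) = (100 + 144)/2 = 122.
So Σ_{n ∈ Z} |c_n|^2 = 122.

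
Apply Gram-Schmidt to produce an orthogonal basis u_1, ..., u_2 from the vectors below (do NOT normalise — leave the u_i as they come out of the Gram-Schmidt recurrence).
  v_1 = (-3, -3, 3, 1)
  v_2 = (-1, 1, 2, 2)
Orthogonal basis:
  u_1 = (-3, -3, 3, 1)
  u_2 = (-1/7, 13/7, 8/7, 12/7)

Apply the Gram-Schmidt recurrence
  u_1 = v_1
  u_i = v_i − Σ_{j<i} ((v_i · u_j) / (u_j · u_j)) · u_j.

Step by step this gives:
  u_1 = (-3, -3, 3, 1)
  u_2 = (-1/7, 13/7, 8/7, 12/7)

Orthogonality check:
  u_2 · u_1 = 0 (should be 0)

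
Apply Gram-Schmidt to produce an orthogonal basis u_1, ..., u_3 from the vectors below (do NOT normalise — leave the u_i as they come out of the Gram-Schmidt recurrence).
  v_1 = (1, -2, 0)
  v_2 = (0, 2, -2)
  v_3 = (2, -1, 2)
Orthogonal basis:
  u_1 = (1, -2, 0)
  u_2 = (4/5, 2/5, -2)
  u_3 = (5/3, 5/6, 5/6)

Apply the Gram-Schmidt recurrence
  u_1 = v_1
  u_i = v_i − Σ_{j<i} ((v_i · u_j) / (u_j · u_j)) · u_j.

Step by step this gives:
  u_1 = (1, -2, 0)
  u_2 = (4/5, 2/5, -2)
  u_3 = (5/3, 5/6, 5/6)

Orthogonality check:
  u_2 · u_1 = 0 (should be 0)
  u_3 · u_1 = 0 (should be 0)
  u_3 · u_2 = 0 (should be 0)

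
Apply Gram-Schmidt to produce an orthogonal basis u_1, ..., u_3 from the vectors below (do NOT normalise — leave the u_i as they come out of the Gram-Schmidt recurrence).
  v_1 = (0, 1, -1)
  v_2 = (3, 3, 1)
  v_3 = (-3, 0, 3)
Orthogonal basis:
  u_1 = (0, 1, -1)
  u_2 = (3, 2, 2)
  u_3 = (-42/17, 63/34, 63/34)

Apply the Gram-Schmidt recurrence
  u_1 = v_1
  u_i = v_i − Σ_{j<i} ((v_i · u_j) / (u_j · u_j)) · u_j.

Step by step this gives:
  u_1 = (0, 1, -1)
  u_2 = (3, 2, 2)
  u_3 = (-42/17, 63/34, 63/34)

Orthogonality check:
  u_2 · u_1 = 0 (should be 0)
  u_3 · u_1 = 0 (should be 0)
  u_3 · u_2 = 0 (should be 0)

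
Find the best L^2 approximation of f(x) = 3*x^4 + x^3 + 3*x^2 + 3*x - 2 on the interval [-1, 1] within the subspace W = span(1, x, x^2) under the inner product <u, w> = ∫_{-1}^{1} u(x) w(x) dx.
g(x) = 39*x^2/7 + 18*x/5 - 79/35

The best approximation g ∈ W is the orthogonal projection of f onto W. Writing g = a_0 + a_1 x + a_2 x^2, the coefficients solve the normal equations G · a = b where
  G_{ij} = <φ_i, φ_j> and b_i = <f, φ_i>, with φ_0 = 1, φ_1 = x, φ_2 = x^2.
G =
  [2, 0, 2/3]
  [0, 2/3, 0]
  [2/3, 0, 2/5],
b = (-4/5, 12/5, 76/105).
Solving gives a_0 = -79/35, a_1 = 18/5, a_2 = 39/7, so
  g(x) = 39*x^2/7 + 18*x/5 - 79/35.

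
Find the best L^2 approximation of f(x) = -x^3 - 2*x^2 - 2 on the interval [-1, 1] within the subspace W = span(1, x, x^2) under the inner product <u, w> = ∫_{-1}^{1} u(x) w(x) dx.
g(x) = -2*x^2 - 3*x/5 - 2

The best approximation g ∈ W is the orthogonal projection of f onto W. Writing g = a_0 + a_1 x + a_2 x^2, the coefficients solve the normal equations G · a = b where
  G_{ij} = <φ_i, φ_j> and b_i = <f, φ_i>, with φ_0 = 1, φ_1 = x, φ_2 = x^2.
G =
  [2, 0, 2/3]
  [0, 2/3, 0]
  [2/3, 0, 2/5],
b = (-16/3, -2/5, -32/15).
Solving gives a_0 = -2, a_1 = -3/5, a_2 = -2, so
  g(x) = -2*x^2 - 3*x/5 - 2.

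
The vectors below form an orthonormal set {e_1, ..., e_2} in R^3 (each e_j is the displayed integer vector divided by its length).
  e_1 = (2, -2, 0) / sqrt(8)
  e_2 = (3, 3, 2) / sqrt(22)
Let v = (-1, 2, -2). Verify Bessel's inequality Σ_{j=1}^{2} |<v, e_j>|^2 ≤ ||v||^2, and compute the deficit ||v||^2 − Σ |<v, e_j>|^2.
Σ |<v, e_j>|^2 = 50/11; ||v||^2 = 9; deficit = 49/11

Write each e_j = u_j / sqrt(<u_j, u_j>) where u_j is the displayed integer vector. Then <v, e_j> = <v, u_j> / sqrt(<u_j, u_j>), so |<v, e_j>|^2 = <v, u_j>^2 / <u_j, u_j>.
Coefficients: <v, e_1> = -6/sqrt(8), <v, e_2> = -1/sqrt(22).
Square and sum: Σ |<v, e_j>|^2 = 50/11.
Compute ||v||^2 = v·v = 9.
Deficit = 9 − 50/11 = 49/11 ≥ 0, confirming Bessel's inequality. (The deficit equals ||v − Σ <v,e_j> e_j||^2, the squared distance from v to span{e_j}.)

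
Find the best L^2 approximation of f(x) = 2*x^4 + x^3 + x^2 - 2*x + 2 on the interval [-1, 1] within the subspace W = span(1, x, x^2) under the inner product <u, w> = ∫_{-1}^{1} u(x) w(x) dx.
g(x) = 19*x^2/7 - 7*x/5 + 64/35

The best approximation g ∈ W is the orthogonal projection of f onto W. Writing g = a_0 + a_1 x + a_2 x^2, the coefficients solve the normal equations G · a = b where
  G_{ij} = <φ_i, φ_j> and b_i = <f, φ_i>, with φ_0 = 1, φ_1 = x, φ_2 = x^2.
G =
  [2, 0, 2/3]
  [0, 2/3, 0]
  [2/3, 0, 2/5],
b = (82/15, -14/15, 242/105).
Solving gives a_0 = 64/35, a_1 = -7/5, a_2 = 19/7, so
  g(x) = 19*x^2/7 - 7*x/5 + 64/35.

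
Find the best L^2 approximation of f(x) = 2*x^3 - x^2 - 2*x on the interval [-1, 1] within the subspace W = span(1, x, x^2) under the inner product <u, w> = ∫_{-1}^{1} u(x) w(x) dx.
g(x) = -x^2 - 4*x/5

The best approximation g ∈ W is the orthogonal projection of f onto W. Writing g = a_0 + a_1 x + a_2 x^2, the coefficients solve the normal equations G · a = b where
  G_{ij} = <φ_i, φ_j> and b_i = <f, φ_i>, with φ_0 = 1, φ_1 = x, φ_2 = x^2.
G =
  [2, 0, 2/3]
  [0, 2/3, 0]
  [2/3, 0, 2/5],
b = (-2/3, -8/15, -2/5).
Solving gives a_0 = 0, a_1 = -4/5, a_2 = -1, so
  g(x) = -x^2 - 4*x/5.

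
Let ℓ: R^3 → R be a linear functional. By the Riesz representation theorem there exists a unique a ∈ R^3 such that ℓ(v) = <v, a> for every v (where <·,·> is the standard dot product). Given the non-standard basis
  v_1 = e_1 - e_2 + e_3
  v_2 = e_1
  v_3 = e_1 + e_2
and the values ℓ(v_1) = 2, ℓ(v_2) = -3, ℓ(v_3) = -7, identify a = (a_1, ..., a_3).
a = (-3, -4, 1)

Write a = (a_1, ..., a_3) in the standard basis. For each basis vector v_i, ℓ(v_i) = <v_i, a> is a linear equation in the a_j's. Collect the n equations into a matrix system V a = ℓ, where row i of V is v_i (expressed in the standard basis). Since V is invertible (lower-triangular with 1s on the diagonal, up to permutation), solve by back-substitution:
  V =
[[1, -1, 1],
 [1, 0, 0],
 [1, 1, 0]]
  V a = (2, -3, -7)
Solving gives a = (-3, -4, 1).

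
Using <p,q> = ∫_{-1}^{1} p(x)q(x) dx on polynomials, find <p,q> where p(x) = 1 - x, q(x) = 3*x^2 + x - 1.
<p,q> = -2/3

Expand the product: p(x)·q(x) = -3*x^3 + 2*x^2 + 2*x - 1.
∫_{-1}^{1} of each monomial x^k gives [2/(k+1) if k even, 0 if k odd]. Integrating term-by-term (or equivalently evaluating the antiderivative F(x) = -3*x^4/4 + 2*x^3/3 + x^2 - x at the endpoints):
  F(1) − F(−1) = -1/12 − (7/12) = -2/3.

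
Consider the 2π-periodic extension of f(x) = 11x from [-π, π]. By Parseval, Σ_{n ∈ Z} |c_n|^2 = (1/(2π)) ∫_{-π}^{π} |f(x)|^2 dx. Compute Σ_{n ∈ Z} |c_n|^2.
Σ |c_n|^2 = 121π^2/3

Expand and integrate term by term over [-π, π]:
  ∫ (11x)^2 dx = 121·(2π^3/3); ∫ 2·11·(0)·x dx = 0 (odd integrand); ∫ 0^2 dx = 0·2π.
So (1/(2π)) ∫_{-π}^{π} (11x)^2 dx = 121π^2/3 + 0 = 121π^2/3.
Parseval ⇒ Σ |c_n|^2 = 121π^2/3.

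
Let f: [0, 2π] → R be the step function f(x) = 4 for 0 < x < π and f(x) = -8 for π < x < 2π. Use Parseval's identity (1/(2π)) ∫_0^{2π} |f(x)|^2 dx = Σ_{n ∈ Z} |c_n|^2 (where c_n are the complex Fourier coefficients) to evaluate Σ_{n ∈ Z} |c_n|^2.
Σ |c_n|^2 = 40

Parseval equates the L^2 energy of f (normalised by 1/(2π)) with the ℓ^2 sum of its Fourier coefficients: (1/(2π)) ∫_0^{2π} |f|^2 = Σ |c_n|^2.
Compute the left side: (1/(2π)) [∫_0^π 4^2 dx + ∫_π^{2π} (-8)^2 dx] = (1/(2π)) · (16π + 64π) = (16 + 64)/2 = 40.
So Σ_{n ∈ Z} |c_n|^2 = 40.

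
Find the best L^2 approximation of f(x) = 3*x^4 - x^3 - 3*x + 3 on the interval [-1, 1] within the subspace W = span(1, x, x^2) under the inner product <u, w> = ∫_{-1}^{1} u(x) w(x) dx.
g(x) = 18*x^2/7 - 18*x/5 + 96/35

The best approximation g ∈ W is the orthogonal projection of f onto W. Writing g = a_0 + a_1 x + a_2 x^2, the coefficients solve the normal equations G · a = b where
  G_{ij} = <φ_i, φ_j> and b_i = <f, φ_i>, with φ_0 = 1, φ_1 = x, φ_2 = x^2.
G =
  [2, 0, 2/3]
  [0, 2/3, 0]
  [2/3, 0, 2/5],
b = (36/5, -12/5, 20/7).
Solving gives a_0 = 96/35, a_1 = -18/5, a_2 = 18/7, so
  g(x) = 18*x^2/7 - 18*x/5 + 96/35.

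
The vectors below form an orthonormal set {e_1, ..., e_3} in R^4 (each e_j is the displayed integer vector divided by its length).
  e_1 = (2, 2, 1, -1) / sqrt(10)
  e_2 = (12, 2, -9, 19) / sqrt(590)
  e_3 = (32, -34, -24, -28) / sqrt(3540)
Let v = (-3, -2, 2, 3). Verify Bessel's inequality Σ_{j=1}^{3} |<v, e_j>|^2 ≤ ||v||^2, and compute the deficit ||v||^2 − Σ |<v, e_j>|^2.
Σ |<v, e_j>|^2 = 58/3; ||v||^2 = 26; deficit = 20/3

Write each e_j = u_j / sqrt(<u_j, u_j>) where u_j is the displayed integer vector. Then <v, e_j> = <v, u_j> / sqrt(<u_j, u_j>), so |<v, e_j>|^2 = <v, u_j>^2 / <u_j, u_j>.
Coefficients: <v, e_1> = -11/sqrt(10), <v, e_2> = -1/sqrt(590), <v, e_3> = -160/sqrt(3540).
Square and sum: Σ |<v, e_j>|^2 = 58/3.
Compute ||v||^2 = v·v = 26.
Deficit = 26 − 58/3 = 20/3 ≥ 0, confirming Bessel's inequality. (The deficit equals ||v − Σ <v,e_j> e_j||^2, the squared distance from v to span{e_j}.)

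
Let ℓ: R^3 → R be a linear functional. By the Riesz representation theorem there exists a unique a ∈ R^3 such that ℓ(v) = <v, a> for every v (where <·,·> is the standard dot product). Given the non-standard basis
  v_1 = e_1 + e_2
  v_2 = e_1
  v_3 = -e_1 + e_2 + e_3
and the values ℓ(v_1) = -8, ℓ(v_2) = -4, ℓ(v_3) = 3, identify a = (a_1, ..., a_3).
a = (-4, -4, 3)

Write a = (a_1, ..., a_3) in the standard basis. For each basis vector v_i, ℓ(v_i) = <v_i, a> is a linear equation in the a_j's. Collect the n equations into a matrix system V a = ℓ, where row i of V is v_i (expressed in the standard basis). Since V is invertible (lower-triangular with 1s on the diagonal, up to permutation), solve by back-substitution:
  V =
[[1, 1, 0],
 [1, 0, 0],
 [-1, 1, 1]]
  V a = (-8, -4, 3)
Solving gives a = (-4, -4, 3).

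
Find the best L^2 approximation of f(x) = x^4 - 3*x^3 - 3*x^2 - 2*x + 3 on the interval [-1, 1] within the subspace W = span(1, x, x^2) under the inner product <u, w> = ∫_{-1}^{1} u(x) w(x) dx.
g(x) = -15*x^2/7 - 19*x/5 + 102/35

The best approximation g ∈ W is the orthogonal projection of f onto W. Writing g = a_0 + a_1 x + a_2 x^2, the coefficients solve the normal equations G · a = b where
  G_{ij} = <φ_i, φ_j> and b_i = <f, φ_i>, with φ_0 = 1, φ_1 = x, φ_2 = x^2.
G =
  [2, 0, 2/3]
  [0, 2/3, 0]
  [2/3, 0, 2/5],
b = (22/5, -38/15, 38/35).
Solving gives a_0 = 102/35, a_1 = -19/5, a_2 = -15/7, so
  g(x) = -15*x^2/7 - 19*x/5 + 102/35.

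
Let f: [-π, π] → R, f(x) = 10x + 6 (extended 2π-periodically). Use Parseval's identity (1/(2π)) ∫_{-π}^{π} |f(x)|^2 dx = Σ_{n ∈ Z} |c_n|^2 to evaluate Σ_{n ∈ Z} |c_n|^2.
Σ |c_n|^2 = 100π^2/3 + 36

Expand and integrate term by term over [-π, π]:
  ∫ (10x)^2 dx = 100·(2π^3/3); ∫ 2·10·(6)·x dx = 0 (odd integrand); ∫ 6^2 dx = 36·2π.
So (1/(2π)) ∫_{-π}^{π} (10x + 6)^2 dx = 100π^2/3 + 36 = 100π^2/3 + 36.
Parseval ⇒ Σ |c_n|^2 = 100π^2/3 + 36.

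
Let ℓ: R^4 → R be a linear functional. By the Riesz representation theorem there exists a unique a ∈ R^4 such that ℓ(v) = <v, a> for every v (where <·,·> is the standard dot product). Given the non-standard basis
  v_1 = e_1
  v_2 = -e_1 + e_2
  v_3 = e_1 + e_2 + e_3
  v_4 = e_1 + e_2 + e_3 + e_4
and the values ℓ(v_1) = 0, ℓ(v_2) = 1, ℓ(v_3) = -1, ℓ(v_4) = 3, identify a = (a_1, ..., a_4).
a = (0, 1, -2, 4)

Write a = (a_1, ..., a_4) in the standard basis. For each basis vector v_i, ℓ(v_i) = <v_i, a> is a linear equation in the a_j's. Collect the n equations into a matrix system V a = ℓ, where row i of V is v_i (expressed in the standard basis). Since V is invertible (lower-triangular with 1s on the diagonal, up to permutation), solve by back-substitution:
  V =
[[1, 0, 0, 0],
 [-1, 1, 0, 0],
 [1, 1, 1, 0],
 [1, 1, 1, 1]]
  V a = (0, 1, -1, 3)
Solving gives a = (0, 1, -2, 4).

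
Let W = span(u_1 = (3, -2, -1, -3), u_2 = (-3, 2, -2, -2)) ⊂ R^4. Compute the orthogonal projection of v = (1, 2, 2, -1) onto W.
proj_W(v) = (27/229, -18/229, 51/458, 61/458)

Set up U = [u_1 | ... | u_2] ∈ R^(4×2). The projector onto W = col(U) is P = U (U^T U)^(-1) U^T.
Compute U^T U =
  [23, -5]
  [-5, 21],
and U^T v = (0, -1).
Solve U^T U · c = U^T v for the coefficients: c = (-5/458, -23/458). The projection is proj_W(v) = U c.
Check: (v - proj_W(v)) · u_1 = 0  (should be 0).
Check: (v - proj_W(v)) · u_2 = 0  (should be 0).
Result: proj_W(v) = (27/229, -18/229, 51/458, 61/458).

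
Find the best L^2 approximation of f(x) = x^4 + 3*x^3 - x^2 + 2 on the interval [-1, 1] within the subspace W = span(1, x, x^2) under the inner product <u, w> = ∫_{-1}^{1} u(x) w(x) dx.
g(x) = -x^2/7 + 9*x/5 + 67/35

The best approximation g ∈ W is the orthogonal projection of f onto W. Writing g = a_0 + a_1 x + a_2 x^2, the coefficients solve the normal equations G · a = b where
  G_{ij} = <φ_i, φ_j> and b_i = <f, φ_i>, with φ_0 = 1, φ_1 = x, φ_2 = x^2.
G =
  [2, 0, 2/3]
  [0, 2/3, 0]
  [2/3, 0, 2/5],
b = (56/15, 6/5, 128/105).
Solving gives a_0 = 67/35, a_1 = 9/5, a_2 = -1/7, so
  g(x) = -x^2/7 + 9*x/5 + 67/35.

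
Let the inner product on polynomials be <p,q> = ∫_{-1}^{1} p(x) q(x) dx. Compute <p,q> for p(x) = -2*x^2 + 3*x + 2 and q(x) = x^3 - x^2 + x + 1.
<p,q> = 16/3

Expand the product: p(x)·q(x) = -2*x^5 + 5*x^4 - 3*x^3 - x^2 + 5*x + 2.
∫_{-1}^{1} of each monomial x^k gives [2/(k+1) if k even, 0 if k odd]. Integrating term-by-term (or equivalently evaluating the antiderivative F(x) = -x^6/3 + x^5 - 3*x^4/4 - x^3/3 + 5*x^2/2 + 2*x at the endpoints):
  F(1) − F(−1) = 49/12 − (-5/4) = 16/3.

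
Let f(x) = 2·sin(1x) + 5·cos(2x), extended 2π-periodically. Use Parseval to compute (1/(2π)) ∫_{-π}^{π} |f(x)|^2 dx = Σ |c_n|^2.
Σ |c_n|^2 = 29/2

Expand |f|^2 and use orthogonality of {sin(nx), cos(mx)} on [-π, π]:
  ∫_{-π}^{π} sin(nx)^2 dx = π, ∫ cos(mx)^2 dx = π, and cross terms integrate to 0.
So ∫_{-π}^{π} f(x)^2 dx = 2^2 · π + 5^2 · π = (4 + 25)π.
Divide by 2π: (4 + 25)/2 = 29/2.
By Parseval, this equals Σ |c_n|^2.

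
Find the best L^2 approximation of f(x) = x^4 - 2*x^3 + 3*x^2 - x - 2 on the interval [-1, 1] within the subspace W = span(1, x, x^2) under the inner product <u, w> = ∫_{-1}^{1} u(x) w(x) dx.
g(x) = 27*x^2/7 - 11*x/5 - 73/35

The best approximation g ∈ W is the orthogonal projection of f onto W. Writing g = a_0 + a_1 x + a_2 x^2, the coefficients solve the normal equations G · a = b where
  G_{ij} = <φ_i, φ_j> and b_i = <f, φ_i>, with φ_0 = 1, φ_1 = x, φ_2 = x^2.
G =
  [2, 0, 2/3]
  [0, 2/3, 0]
  [2/3, 0, 2/5],
b = (-8/5, -22/15, 16/105).
Solving gives a_0 = -73/35, a_1 = -11/5, a_2 = 27/7, so
  g(x) = 27*x^2/7 - 11*x/5 - 73/35.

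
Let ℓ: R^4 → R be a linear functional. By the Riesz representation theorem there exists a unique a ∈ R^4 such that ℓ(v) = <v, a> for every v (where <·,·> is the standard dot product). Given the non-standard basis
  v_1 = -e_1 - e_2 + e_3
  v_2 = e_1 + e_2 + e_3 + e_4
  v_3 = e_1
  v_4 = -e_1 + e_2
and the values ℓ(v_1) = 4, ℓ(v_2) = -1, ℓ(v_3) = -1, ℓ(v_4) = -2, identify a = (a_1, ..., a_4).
a = (-1, -3, 0, 3)

Write a = (a_1, ..., a_4) in the standard basis. For each basis vector v_i, ℓ(v_i) = <v_i, a> is a linear equation in the a_j's. Collect the n equations into a matrix system V a = ℓ, where row i of V is v_i (expressed in the standard basis). Since V is invertible (lower-triangular with 1s on the diagonal, up to permutation), solve by back-substitution:
  V =
[[-1, -1, 1, 0],
 [1, 1, 1, 1],
 [1, 0, 0, 0],
 [-1, 1, 0, 0]]
  V a = (4, -1, -1, -2)
Solving gives a = (-1, -3, 0, 3).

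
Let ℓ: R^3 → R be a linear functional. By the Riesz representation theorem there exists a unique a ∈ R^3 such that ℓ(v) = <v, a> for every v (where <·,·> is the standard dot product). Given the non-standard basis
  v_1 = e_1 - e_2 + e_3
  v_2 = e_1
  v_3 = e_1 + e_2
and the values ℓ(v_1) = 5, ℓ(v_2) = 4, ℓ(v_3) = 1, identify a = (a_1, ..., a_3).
a = (4, -3, -2)

Write a = (a_1, ..., a_3) in the standard basis. For each basis vector v_i, ℓ(v_i) = <v_i, a> is a linear equation in the a_j's. Collect the n equations into a matrix system V a = ℓ, where row i of V is v_i (expressed in the standard basis). Since V is invertible (lower-triangular with 1s on the diagonal, up to permutation), solve by back-substitution:
  V =
[[1, -1, 1],
 [1, 0, 0],
 [1, 1, 0]]
  V a = (5, 4, 1)
Solving gives a = (4, -3, -2).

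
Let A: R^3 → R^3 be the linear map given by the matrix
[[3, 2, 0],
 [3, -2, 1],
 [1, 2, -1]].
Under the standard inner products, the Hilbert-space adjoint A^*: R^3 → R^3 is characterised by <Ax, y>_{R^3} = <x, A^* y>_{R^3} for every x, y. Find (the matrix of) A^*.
A^* = A^T =
[[3, 3, 1],
 [2, -2, 2],
 [0, 1, -1]]

For real matrices with standard dot products, the defining identity <Ax, y> = <x, A^* y> gives (Ax)^T y = x^T (A^*) y, i.e. x^T A^T y = x^T (A^*) y. Since this holds for all x, y, we must have A^* = A^T. Therefore
A^* =
[[3, 3, 1],
 [2, -2, 2],
 [0, 1, -1]].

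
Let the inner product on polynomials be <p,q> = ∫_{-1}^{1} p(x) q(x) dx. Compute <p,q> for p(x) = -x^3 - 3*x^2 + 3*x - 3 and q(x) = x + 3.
<p,q> = -112/5

Expand the product: p(x)·q(x) = -x^4 - 6*x^3 - 6*x^2 + 6*x - 9.
∫_{-1}^{1} of each monomial x^k gives [2/(k+1) if k even, 0 if k odd]. Integrating term-by-term (or equivalently evaluating the antiderivative F(x) = -x^5/5 - 3*x^4/2 - 2*x^3 + 3*x^2 - 9*x at the endpoints):
  F(1) − F(−1) = -97/10 − (127/10) = -112/5.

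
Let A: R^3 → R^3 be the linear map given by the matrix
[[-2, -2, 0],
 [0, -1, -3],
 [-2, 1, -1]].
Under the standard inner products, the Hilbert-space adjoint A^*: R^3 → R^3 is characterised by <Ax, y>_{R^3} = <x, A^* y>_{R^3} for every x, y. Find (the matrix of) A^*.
A^* = A^T =
[[-2, 0, -2],
 [-2, -1, 1],
 [0, -3, -1]]

For real matrices with standard dot products, the defining identity <Ax, y> = <x, A^* y> gives (Ax)^T y = x^T (A^*) y, i.e. x^T A^T y = x^T (A^*) y. Since this holds for all x, y, we must have A^* = A^T. Therefore
A^* =
[[-2, 0, -2],
 [-2, -1, 1],
 [0, -3, -1]].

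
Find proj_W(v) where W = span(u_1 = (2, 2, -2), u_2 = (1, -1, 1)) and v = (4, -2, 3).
proj_W(v) = (4, -5/2, 5/2)

Set up U = [u_1 | ... | u_2] ∈ R^(3×2). The projector onto W = col(U) is P = U (U^T U)^(-1) U^T.
Compute U^T U =
  [12, -2]
  [-2, 3],
and U^T v = (-2, 9).
Solve U^T U · c = U^T v for the coefficients: c = (3/8, 13/4). The projection is proj_W(v) = U c.
Check: (v - proj_W(v)) · u_1 = 0  (should be 0).
Check: (v - proj_W(v)) · u_2 = 0  (should be 0).
Result: proj_W(v) = (4, -5/2, 5/2).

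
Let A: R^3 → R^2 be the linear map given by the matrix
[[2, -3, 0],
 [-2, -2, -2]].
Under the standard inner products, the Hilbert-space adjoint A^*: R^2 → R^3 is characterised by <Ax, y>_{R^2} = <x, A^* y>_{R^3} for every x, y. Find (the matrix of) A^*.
A^* = A^T =
[[2, -2],
 [-3, -2],
 [0, -2]]

For real matrices with standard dot products, the defining identity <Ax, y> = <x, A^* y> gives (Ax)^T y = x^T (A^*) y, i.e. x^T A^T y = x^T (A^*) y. Since this holds for all x, y, we must have A^* = A^T. Therefore
A^* =
[[2, -2],
 [-3, -2],
 [0, -2]].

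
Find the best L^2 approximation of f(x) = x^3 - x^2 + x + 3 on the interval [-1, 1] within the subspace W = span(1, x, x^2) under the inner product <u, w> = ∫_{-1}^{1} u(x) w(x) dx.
g(x) = -x^2 + 8*x/5 + 3

The best approximation g ∈ W is the orthogonal projection of f onto W. Writing g = a_0 + a_1 x + a_2 x^2, the coefficients solve the normal equations G · a = b where
  G_{ij} = <φ_i, φ_j> and b_i = <f, φ_i>, with φ_0 = 1, φ_1 = x, φ_2 = x^2.
G =
  [2, 0, 2/3]
  [0, 2/3, 0]
  [2/3, 0, 2/5],
b = (16/3, 16/15, 8/5).
Solving gives a_0 = 3, a_1 = 8/5, a_2 = -1, so
  g(x) = -x^2 + 8*x/5 + 3.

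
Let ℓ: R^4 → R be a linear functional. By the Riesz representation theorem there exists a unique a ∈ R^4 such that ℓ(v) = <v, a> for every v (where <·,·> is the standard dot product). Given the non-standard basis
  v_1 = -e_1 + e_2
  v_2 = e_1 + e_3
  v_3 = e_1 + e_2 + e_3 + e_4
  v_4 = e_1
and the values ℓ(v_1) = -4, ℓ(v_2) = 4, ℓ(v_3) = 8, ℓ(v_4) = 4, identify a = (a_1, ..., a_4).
a = (4, 0, 0, 4)

Write a = (a_1, ..., a_4) in the standard basis. For each basis vector v_i, ℓ(v_i) = <v_i, a> is a linear equation in the a_j's. Collect the n equations into a matrix system V a = ℓ, where row i of V is v_i (expressed in the standard basis). Since V is invertible (lower-triangular with 1s on the diagonal, up to permutation), solve by back-substitution:
  V =
[[-1, 1, 0, 0],
 [1, 0, 1, 0],
 [1, 1, 1, 1],
 [1, 0, 0, 0]]
  V a = (-4, 4, 8, 4)
Solving gives a = (4, 0, 0, 4).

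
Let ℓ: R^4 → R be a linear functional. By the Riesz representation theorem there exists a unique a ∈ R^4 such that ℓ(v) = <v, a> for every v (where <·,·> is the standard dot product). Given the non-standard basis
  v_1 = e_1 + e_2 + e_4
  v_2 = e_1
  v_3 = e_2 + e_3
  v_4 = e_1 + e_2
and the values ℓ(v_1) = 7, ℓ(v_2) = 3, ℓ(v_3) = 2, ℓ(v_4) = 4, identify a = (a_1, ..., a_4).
a = (3, 1, 1, 3)

Write a = (a_1, ..., a_4) in the standard basis. For each basis vector v_i, ℓ(v_i) = <v_i, a> is a linear equation in the a_j's. Collect the n equations into a matrix system V a = ℓ, where row i of V is v_i (expressed in the standard basis). Since V is invertible (lower-triangular with 1s on the diagonal, up to permutation), solve by back-substitution:
  V =
[[1, 1, 0, 1],
 [1, 0, 0, 0],
 [0, 1, 1, 0],
 [1, 1, 0, 0]]
  V a = (7, 3, 2, 4)
Solving gives a = (3, 1, 1, 3).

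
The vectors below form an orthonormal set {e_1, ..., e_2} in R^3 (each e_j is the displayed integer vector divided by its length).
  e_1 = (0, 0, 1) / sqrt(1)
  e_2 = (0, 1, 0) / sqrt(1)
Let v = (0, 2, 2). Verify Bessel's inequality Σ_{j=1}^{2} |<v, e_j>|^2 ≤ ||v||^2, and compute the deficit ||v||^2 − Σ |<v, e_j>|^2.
Σ |<v, e_j>|^2 = 8; ||v||^2 = 8; deficit = 0

Write each e_j = u_j / sqrt(<u_j, u_j>) where u_j is the displayed integer vector. Then <v, e_j> = <v, u_j> / sqrt(<u_j, u_j>), so |<v, e_j>|^2 = <v, u_j>^2 / <u_j, u_j>.
Coefficients: <v, e_1> = 2/sqrt(1), <v, e_2> = 2/sqrt(1).
Square and sum: Σ |<v, e_j>|^2 = 8.
Compute ||v||^2 = v·v = 8.
Deficit = 8 − 8 = 0 ≥ 0, confirming Bessel's inequality. (The deficit equals ||v − Σ <v,e_j> e_j||^2, the squared distance from v to span{e_j}.)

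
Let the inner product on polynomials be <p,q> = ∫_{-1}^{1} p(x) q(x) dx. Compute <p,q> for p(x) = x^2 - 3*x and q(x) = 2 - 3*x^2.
<p,q> = 2/15

Expand the product: p(x)·q(x) = -3*x^4 + 9*x^3 + 2*x^2 - 6*x.
∫_{-1}^{1} of each monomial x^k gives [2/(k+1) if k even, 0 if k odd]. Integrating term-by-term (or equivalently evaluating the antiderivative F(x) = -3*x^5/5 + 9*x^4/4 + 2*x^3/3 - 3*x^2 at the endpoints):
  F(1) − F(−1) = -41/60 − (-49/60) = 2/15.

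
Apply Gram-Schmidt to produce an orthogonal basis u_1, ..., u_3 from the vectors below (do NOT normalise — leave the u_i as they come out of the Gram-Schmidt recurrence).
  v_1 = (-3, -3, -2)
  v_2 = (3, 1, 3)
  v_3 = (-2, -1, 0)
Orthogonal basis:
  u_1 = (-3, -3, -2)
  u_2 = (6/11, -16/11, 15/11)
  u_3 = (-77/94, 33/94, 33/47)

Apply the Gram-Schmidt recurrence
  u_1 = v_1
  u_i = v_i − Σ_{j<i} ((v_i · u_j) / (u_j · u_j)) · u_j.

Step by step this gives:
  u_1 = (-3, -3, -2)
  u_2 = (6/11, -16/11, 15/11)
  u_3 = (-77/94, 33/94, 33/47)

Orthogonality check:
  u_2 · u_1 = 0 (should be 0)
  u_3 · u_1 = 0 (should be 0)
  u_3 · u_2 = 0 (should be 0)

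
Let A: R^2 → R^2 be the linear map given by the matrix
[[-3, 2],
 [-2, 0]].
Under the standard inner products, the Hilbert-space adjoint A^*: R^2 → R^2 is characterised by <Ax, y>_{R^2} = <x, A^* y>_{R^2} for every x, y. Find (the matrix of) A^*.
A^* = A^T =
[[-3, -2],
 [2, 0]]

For real matrices with standard dot products, the defining identity <Ax, y> = <x, A^* y> gives (Ax)^T y = x^T (A^*) y, i.e. x^T A^T y = x^T (A^*) y. Since this holds for all x, y, we must have A^* = A^T. Therefore
A^* =
[[-3, -2],
 [2, 0]].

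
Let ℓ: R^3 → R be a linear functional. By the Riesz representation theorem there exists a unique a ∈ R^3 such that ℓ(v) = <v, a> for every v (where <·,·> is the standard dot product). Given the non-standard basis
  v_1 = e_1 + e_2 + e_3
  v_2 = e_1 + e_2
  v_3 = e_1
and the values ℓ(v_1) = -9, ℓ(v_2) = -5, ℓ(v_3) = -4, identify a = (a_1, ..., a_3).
a = (-4, -1, -4)

Write a = (a_1, ..., a_3) in the standard basis. For each basis vector v_i, ℓ(v_i) = <v_i, a> is a linear equation in the a_j's. Collect the n equations into a matrix system V a = ℓ, where row i of V is v_i (expressed in the standard basis). Since V is invertible (lower-triangular with 1s on the diagonal, up to permutation), solve by back-substitution:
  V =
[[1, 1, 1],
 [1, 1, 0],
 [1, 0, 0]]
  V a = (-9, -5, -4)
Solving gives a = (-4, -1, -4).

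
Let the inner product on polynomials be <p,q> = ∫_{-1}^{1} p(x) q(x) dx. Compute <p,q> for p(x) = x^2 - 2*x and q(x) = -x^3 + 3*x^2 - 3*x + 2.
<p,q> = 22/3

Expand the product: p(x)·q(x) = -x^5 + 5*x^4 - 9*x^3 + 8*x^2 - 4*x.
∫_{-1}^{1} of each monomial x^k gives [2/(k+1) if k even, 0 if k odd]. Integrating term-by-term (or equivalently evaluating the antiderivative F(x) = -x^6/6 + x^5 - 9*x^4/4 + 8*x^3/3 - 2*x^2 at the endpoints):
  F(1) − F(−1) = -3/4 − (-97/12) = 22/3.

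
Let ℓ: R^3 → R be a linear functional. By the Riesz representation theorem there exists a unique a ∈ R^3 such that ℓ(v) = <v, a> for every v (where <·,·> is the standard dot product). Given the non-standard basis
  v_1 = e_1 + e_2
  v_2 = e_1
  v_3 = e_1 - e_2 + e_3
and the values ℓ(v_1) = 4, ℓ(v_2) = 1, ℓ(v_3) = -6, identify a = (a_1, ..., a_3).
a = (1, 3, -4)

Write a = (a_1, ..., a_3) in the standard basis. For each basis vector v_i, ℓ(v_i) = <v_i, a> is a linear equation in the a_j's. Collect the n equations into a matrix system V a = ℓ, where row i of V is v_i (expressed in the standard basis). Since V is invertible (lower-triangular with 1s on the diagonal, up to permutation), solve by back-substitution:
  V =
[[1, 1, 0],
 [1, 0, 0],
 [1, -1, 1]]
  V a = (4, 1, -6)
Solving gives a = (1, 3, -4).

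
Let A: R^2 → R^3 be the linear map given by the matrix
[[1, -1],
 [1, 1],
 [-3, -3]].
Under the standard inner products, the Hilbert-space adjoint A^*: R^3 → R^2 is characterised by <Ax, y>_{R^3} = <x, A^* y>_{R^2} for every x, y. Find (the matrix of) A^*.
A^* = A^T =
[[1, 1, -3],
 [-1, 1, -3]]

For real matrices with standard dot products, the defining identity <Ax, y> = <x, A^* y> gives (Ax)^T y = x^T (A^*) y, i.e. x^T A^T y = x^T (A^*) y. Since this holds for all x, y, we must have A^* = A^T. Therefore
A^* =
[[1, 1, -3],
 [-1, 1, -3]].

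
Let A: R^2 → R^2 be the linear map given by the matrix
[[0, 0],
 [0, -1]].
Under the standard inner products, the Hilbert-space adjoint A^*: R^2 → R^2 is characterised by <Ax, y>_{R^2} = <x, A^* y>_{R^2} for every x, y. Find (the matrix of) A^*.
A^* = A^T =
[[0, 0],
 [0, -1]]

For real matrices with standard dot products, the defining identity <Ax, y> = <x, A^* y> gives (Ax)^T y = x^T (A^*) y, i.e. x^T A^T y = x^T (A^*) y. Since this holds for all x, y, we must have A^* = A^T. Therefore
A^* =
[[0, 0],
 [0, -1]].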